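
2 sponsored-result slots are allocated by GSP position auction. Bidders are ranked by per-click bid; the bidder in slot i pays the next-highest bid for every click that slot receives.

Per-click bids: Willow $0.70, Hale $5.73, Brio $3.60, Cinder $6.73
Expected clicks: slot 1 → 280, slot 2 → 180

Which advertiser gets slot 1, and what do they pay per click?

Sorting advertisers: $6.73 (Cinder) > $5.73 (Hale) > $3.60 (Brio) > …
Slot 1 goes to the first-ranked bidder, Cinder, who pays the next bid down: $5.73/click.

Cinder; $5.73 per click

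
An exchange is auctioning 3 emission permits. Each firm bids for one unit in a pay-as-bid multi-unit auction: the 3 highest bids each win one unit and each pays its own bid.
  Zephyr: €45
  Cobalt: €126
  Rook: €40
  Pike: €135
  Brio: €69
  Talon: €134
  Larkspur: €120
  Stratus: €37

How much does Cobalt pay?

Cobalt pays €126

Sorting: 135 (Pike), 134 (Talon), 126 (Cobalt), 120 (Larkspur), 69 (Brio), …
Winners (3 units): Pike, Talon, Cobalt.
Cobalt wins → own bid €126.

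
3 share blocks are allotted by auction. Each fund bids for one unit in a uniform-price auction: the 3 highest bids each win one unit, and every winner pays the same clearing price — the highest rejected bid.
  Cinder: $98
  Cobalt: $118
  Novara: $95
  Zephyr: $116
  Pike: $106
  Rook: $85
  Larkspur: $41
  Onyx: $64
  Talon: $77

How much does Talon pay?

Talon pays $0

Bids ranked high→low: 118 (Cobalt), 116 (Zephyr), 106 (Pike), 98 (Cinder), 95 (Novara), …
The 3 highest are Cobalt, Zephyr, Pike.
Clearing price = highest rejected bid = $98.
Talon does not win → pays $0.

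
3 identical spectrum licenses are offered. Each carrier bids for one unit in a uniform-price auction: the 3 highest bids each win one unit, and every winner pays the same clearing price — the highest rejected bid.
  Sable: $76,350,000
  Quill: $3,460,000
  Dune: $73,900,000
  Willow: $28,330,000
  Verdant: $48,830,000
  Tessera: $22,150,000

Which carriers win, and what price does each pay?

Sable, Dune, Verdant; each pays $28,330,000

Ordering the bids: 76,350,000 (Sable), 73,900,000 (Dune), 48,830,000 (Verdant), 28,330,000 (Willow), 22,150,000 (Tessera), …
Top 3: Sable, Dune, Verdant.
First losing bid is Willow's $28,330,000, which sets the uniform price.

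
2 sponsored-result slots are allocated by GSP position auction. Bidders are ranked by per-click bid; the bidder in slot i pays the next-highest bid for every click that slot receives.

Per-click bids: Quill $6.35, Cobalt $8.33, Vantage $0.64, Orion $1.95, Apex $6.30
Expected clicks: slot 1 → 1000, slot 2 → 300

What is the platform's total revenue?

Ranked by bid: $8.33 (Cobalt) > $6.35 (Quill) > $6.30 (Apex) > …
Slot 1: Cobalt pays $6.35 × 1000 = $6350.00
Slot 2: Quill pays $6.30 × 300 = $1890.00
Total = $8240.00

Total revenue: $8240.00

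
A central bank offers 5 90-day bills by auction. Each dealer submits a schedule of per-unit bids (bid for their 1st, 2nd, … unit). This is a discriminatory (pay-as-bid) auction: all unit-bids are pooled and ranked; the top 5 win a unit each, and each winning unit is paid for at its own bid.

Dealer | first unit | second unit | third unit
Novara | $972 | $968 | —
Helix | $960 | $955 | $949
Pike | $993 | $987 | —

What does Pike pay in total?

Pooled unit-bids ranked (top 5): 993 (Pike-1), 987 (Pike-2), 972 (Novara-1), 968 (Novara-2), 960 (Helix-1)
Next rejected bid: $955 (not a price — pay-as-bid).
Pike's winning unit-bids: 993 + 987 = $1,980.

Pike pays $1,980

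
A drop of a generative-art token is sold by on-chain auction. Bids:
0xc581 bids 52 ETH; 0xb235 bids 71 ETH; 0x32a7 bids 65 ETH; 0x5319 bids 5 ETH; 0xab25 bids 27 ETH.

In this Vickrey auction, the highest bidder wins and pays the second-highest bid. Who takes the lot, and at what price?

0xb235 pays 65 ETH

Bids in order: 71 (0xb235) > 65 (0x32a7) > 52 (0xc581) > 27 (0xab25) > 5 (0x5319)
0xb235 wins with the highest bid; price is set by the runner-up at 65 ETH.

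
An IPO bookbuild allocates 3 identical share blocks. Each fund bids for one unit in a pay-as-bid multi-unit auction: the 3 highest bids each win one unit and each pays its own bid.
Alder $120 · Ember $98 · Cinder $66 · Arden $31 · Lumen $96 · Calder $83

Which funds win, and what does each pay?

Alder $120, Ember $98, Lumen $96

Bids ranked high→low: 120 (Alder), 98 (Ember), 96 (Lumen), 83 (Calder), 66 (Cinder), …
Winners (3 units): Alder, Ember, Lumen.
Each winner pays its own bid: Alder $120, Ember $98, Lumen $96.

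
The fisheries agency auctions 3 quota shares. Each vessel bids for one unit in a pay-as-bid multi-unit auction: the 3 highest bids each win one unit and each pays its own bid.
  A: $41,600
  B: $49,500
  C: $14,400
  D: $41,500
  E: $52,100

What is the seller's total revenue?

Bids ranked high→low: 52,100 (E), 49,500 (B), 41,600 (A), 41,500 (D), 14,400 (C)
Top 3: E, B, A.
Total revenue = 52,100 + 49,500 + 41,600 = $143,200.

Total revenue: $143,200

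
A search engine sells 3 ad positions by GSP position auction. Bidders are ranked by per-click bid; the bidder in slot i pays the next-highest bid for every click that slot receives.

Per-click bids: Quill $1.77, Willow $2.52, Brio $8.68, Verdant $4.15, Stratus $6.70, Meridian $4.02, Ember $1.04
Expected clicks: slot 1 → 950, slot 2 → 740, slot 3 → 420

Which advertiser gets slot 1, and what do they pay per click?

Brio; $6.70 per click

Per-click bids in order: $8.68 (Brio) > $6.70 (Stratus) > $4.15 (Verdant) > $4.02 (Meridian) > …
Slot 1 goes to the first-ranked bidder, Brio, who pays the next bid down: $6.70/click.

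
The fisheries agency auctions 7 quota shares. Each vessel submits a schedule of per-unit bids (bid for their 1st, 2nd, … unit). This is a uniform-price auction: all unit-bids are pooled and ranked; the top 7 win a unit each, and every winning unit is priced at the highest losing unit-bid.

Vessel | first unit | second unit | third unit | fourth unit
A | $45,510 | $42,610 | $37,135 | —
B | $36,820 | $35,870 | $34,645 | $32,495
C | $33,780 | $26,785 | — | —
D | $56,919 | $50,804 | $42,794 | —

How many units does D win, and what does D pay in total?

All unit-bids, highest first — top 7: 56,919 (D-1), 50,804 (D-2), 45,510 (A-1), 42,794 (D-3), 42,610 (A-2), 37,135 (A-3), 36,820 (B-1)
The (k+1)-th unit-bid is $35,870.
D wins 3 unit(s) at $35,870 each.

D: 3 units, pays $107,610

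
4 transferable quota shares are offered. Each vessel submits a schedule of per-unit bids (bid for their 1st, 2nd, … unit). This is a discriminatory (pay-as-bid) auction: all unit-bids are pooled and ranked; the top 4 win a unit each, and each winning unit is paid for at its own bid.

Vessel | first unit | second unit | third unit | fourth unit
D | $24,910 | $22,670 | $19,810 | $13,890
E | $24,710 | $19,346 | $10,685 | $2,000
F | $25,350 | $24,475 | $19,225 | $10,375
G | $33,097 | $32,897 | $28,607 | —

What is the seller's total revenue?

Pooled unit-bids ranked (top 4): 33,097 (G-1), 32,897 (G-2), 28,607 (G-3), 25,350 (F-1)
Next rejected bid: $24,910 (not a price — pay-as-bid).
Each winning unit pays its own bid.
Revenue = 33,097 + 32,897 + 28,607 + 25,350 = $119,951.

Total revenue: $119,951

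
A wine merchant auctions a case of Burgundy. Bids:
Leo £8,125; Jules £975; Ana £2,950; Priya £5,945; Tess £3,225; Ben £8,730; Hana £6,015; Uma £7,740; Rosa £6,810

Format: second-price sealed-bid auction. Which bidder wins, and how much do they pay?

Ben pays £8,125

Sorting bids: 8,730 (Ben) > 8,125 (Leo) > 7,740 (Uma) > 6,810 (Rosa) > 6,015 (Hana) > 5,945 (Priya) > …
Second-price: Ben pays Leo's bid of £8,125.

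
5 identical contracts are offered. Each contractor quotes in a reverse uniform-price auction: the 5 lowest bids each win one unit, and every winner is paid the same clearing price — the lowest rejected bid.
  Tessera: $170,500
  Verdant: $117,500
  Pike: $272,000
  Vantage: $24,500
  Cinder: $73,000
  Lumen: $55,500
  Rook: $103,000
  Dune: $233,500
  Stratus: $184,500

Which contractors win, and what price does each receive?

Vantage, Lumen, Cinder, Rook, Verdant; each is paid $170,500

Sorting: 24,500 (Vantage), 55,500 (Lumen), 73,000 (Cinder), 103,000 (Rook), 117,500 (Verdant), 170,500 (Tessera), 184,500 (Stratus), …
Lowest 5: Vantage, Lumen, Cinder, Rook, Verdant.
First losing bid is Tessera's $170,500, which sets the uniform price.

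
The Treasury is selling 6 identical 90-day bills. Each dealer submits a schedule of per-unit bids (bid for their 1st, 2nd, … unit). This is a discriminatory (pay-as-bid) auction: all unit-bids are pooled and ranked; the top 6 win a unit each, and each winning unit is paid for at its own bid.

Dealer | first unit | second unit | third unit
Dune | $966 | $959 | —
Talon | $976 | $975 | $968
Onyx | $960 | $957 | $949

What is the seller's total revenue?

All unit-bids, highest first — top 6: 976 (Talon-1), 975 (Talon-2), 968 (Talon-3), 966 (Dune-1), 960 (Onyx-1), 959 (Dune-2)
Next rejected bid: $957 (not a price — pay-as-bid).
Each winning unit pays its own bid.
Revenue = 976 + 975 + 968 + 966 + 960 + 959 = $5,804.

Total revenue: $5,804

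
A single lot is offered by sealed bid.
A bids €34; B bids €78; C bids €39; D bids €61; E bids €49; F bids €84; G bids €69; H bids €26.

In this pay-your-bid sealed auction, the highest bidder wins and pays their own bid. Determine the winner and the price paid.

F pays €84

Sorting bids: 84 (F) > 78 (B) > 69 (G) > 61 (D) > 49 (E) > 39 (C) > …
First-price: F pays what they bid, €84.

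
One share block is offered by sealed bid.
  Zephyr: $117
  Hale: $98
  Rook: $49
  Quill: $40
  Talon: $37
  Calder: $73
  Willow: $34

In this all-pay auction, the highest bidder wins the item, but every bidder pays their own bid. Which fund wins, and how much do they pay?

Bids in order: 117 (Zephyr) > 98 (Hale) > 73 (Calder) > 49 (Rook) > 40 (Quill) > 37 (Talon) > …
Zephyr wins with the top bid; all bids are sunk regardless.

Zephyr pays $117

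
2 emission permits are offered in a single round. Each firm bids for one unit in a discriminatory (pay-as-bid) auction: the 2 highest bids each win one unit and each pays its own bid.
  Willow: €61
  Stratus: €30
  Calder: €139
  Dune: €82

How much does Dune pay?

Dune pays €82

Ordering the bids: 139 (Calder), 82 (Dune), 61 (Willow), 30 (Stratus)
Winners (2 units): Calder, Dune.
Dune wins → own bid €82.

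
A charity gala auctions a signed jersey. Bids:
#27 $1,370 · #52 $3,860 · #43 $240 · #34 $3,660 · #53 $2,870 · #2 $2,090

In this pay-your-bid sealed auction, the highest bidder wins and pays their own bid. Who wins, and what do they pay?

Rule: the highest bidder wins and pays their own bid.
Bids in order: 3,860 (#52) > 3,660 (#34) > 2,870 (#53) > 2,090 (#2) > 1,370 (#27) > 240 (#43)
First-price: #52 pays what they bid, $3,860.

#52 pays $3,860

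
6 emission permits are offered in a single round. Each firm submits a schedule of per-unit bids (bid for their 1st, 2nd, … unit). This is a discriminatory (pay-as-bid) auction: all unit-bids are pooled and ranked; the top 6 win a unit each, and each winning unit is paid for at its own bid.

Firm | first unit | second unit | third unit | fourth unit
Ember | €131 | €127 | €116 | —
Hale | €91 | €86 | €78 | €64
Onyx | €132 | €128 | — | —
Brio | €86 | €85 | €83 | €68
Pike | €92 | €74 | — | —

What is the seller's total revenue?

Merging the schedules and taking the best 6: 132 (Onyx-1), 131 (Ember-1), 128 (Onyx-2), 127 (Ember-2), 116 (Ember-3), 92 (Pike-1)
Next rejected bid: €91 (not a price — pay-as-bid).
Each winning unit pays its own bid.
Revenue = 132 + 131 + 128 + 127 + 116 + 92 = €726.

Total revenue: €726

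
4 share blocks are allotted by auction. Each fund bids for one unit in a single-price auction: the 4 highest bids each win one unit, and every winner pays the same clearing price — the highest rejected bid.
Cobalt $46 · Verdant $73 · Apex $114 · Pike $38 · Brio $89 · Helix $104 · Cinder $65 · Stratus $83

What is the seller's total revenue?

Bids ranked high→low: 114 (Apex), 104 (Helix), 89 (Brio), 83 (Stratus), 73 (Verdant), 65 (Cinder), …
The 4 highest are Apex, Helix, Brio, Stratus.
First losing bid is Verdant's $73, which sets the uniform price.
Total revenue = 4 × $73 = $292.

Total revenue: $292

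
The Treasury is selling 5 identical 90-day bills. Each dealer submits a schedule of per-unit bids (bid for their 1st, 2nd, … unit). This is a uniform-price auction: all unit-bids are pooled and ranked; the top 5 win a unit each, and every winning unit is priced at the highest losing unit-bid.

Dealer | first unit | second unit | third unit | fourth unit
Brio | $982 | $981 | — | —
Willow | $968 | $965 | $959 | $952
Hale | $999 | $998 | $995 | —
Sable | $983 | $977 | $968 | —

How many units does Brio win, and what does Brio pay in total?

All unit-bids, highest first — top 5: 999 (Hale-1), 998 (Hale-2), 995 (Hale-3), 983 (Sable-1), 982 (Brio-1)
The (k+1)-th unit-bid is $981.
Brio wins 1 unit(s) at $981 each.

Brio: 1 unit, pays $981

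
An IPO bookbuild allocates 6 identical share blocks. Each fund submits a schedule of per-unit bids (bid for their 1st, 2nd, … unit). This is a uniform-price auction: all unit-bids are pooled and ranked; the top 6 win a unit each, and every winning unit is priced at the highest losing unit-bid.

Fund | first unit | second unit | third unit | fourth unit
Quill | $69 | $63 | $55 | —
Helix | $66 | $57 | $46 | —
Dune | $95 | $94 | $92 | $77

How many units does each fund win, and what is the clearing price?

Merging the schedules and taking the best 6: 95 (Dune-1), 94 (Dune-2), 92 (Dune-3), 77 (Dune-4), 69 (Quill-1), 66 (Helix-1)
First bid not allocated: $63.
Allocation: Dune 4, Helix 1, Quill 1.

Dune 4, Helix 1, Quill 1; clearing price $63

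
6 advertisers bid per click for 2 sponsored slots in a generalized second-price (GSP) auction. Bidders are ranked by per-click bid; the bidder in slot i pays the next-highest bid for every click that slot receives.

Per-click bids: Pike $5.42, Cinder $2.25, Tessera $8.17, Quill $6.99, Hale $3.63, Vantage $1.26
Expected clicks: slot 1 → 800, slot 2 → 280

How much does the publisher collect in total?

Sorting advertisers: $8.17 (Tessera) > $6.99 (Quill) > $5.42 (Pike) > …
Slot 1: Tessera pays $6.99 × 800 = $5592.00
Slot 2: Quill pays $5.42 × 280 = $1517.60
Total = $7109.60

Total revenue: $7109.60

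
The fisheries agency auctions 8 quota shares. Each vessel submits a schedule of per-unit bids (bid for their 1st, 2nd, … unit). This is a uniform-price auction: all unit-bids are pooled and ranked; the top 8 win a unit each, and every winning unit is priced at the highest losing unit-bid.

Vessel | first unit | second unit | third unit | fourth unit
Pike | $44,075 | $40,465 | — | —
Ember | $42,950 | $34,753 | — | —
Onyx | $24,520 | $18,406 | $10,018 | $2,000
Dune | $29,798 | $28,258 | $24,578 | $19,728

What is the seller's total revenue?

Pooled unit-bids ranked (top 8): 44,075 (Pike-1), 42,950 (Ember-1), 40,465 (Pike-2), 34,753 (Ember-2), 29,798 (Dune-1), 28,258 (Dune-2), 24,578 (Dune-3), 24,520 (Onyx-1)
Highest rejected unit-bid = $19,728.
Allocation: Dune 3, Ember 2, Onyx 1, Pike 2. Every unit priced at $19,728.
Revenue = 8 × 19,728 = $157,824.

Total revenue: $157,824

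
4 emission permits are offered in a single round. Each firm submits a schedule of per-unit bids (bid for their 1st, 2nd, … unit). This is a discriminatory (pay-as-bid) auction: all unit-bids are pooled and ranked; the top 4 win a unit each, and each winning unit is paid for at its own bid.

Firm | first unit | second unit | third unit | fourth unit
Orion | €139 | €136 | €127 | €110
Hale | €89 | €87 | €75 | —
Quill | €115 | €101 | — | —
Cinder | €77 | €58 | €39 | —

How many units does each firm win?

Orion 3, Quill 1

All unit-bids, highest first — top 4: 139 (Orion-1), 136 (Orion-2), 127 (Orion-3), 115 (Quill-1)
Next rejected bid: €110 (not a price — pay-as-bid).
Allocation: Orion 3, Quill 1.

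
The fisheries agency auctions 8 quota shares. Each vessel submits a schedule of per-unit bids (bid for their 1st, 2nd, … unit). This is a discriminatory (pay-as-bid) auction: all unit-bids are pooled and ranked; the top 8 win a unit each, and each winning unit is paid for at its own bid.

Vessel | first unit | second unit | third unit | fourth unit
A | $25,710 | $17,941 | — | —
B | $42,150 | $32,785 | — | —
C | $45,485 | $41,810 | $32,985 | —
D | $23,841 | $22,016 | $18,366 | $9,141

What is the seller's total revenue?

Total revenue: $266,782

Merging the schedules and taking the best 8: 45,485 (C-1), 42,150 (B-1), 41,810 (C-2), 32,985 (C-3), 32,785 (B-2), 25,710 (A-1), 23,841 (D-1), 22,016 (D-2)
Next rejected bid: $18,366 (not a price — pay-as-bid).
Each winning unit pays its own bid.
Revenue = 45,485 + 42,150 + 41,810 + 32,985 + 32,785 + 25,710 + 23,841 + 22,016 = $266,782.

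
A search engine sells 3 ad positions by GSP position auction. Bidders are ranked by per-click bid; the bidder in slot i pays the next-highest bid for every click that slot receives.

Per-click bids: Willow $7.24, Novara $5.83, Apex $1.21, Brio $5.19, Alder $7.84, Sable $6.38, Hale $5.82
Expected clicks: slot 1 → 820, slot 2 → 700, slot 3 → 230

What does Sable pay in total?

Sable pays $1340.90

Per-click bids in order: $7.84 (Alder) > $7.24 (Willow) > $6.38 (Sable) > $5.83 (Novara) > …
Sable holds slot 3 → pays next bid $5.83 × 230 clicks = $1340.90.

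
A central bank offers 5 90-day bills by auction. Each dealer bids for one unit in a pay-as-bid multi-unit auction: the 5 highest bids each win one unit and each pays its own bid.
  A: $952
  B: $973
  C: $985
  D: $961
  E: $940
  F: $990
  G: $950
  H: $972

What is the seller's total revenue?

Total revenue: $4,881

Sorting: 990 (F), 985 (C), 973 (B), 972 (H), 961 (D), 952 (A), 950 (G), …
Top 5: F, C, B, H, D.
Total revenue = 990 + 985 + 973 + 972 + 961 = $4,881.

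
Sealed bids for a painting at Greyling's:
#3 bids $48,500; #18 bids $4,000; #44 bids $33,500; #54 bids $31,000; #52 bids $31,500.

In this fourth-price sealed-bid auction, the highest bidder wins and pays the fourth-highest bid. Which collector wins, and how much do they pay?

Rule: the highest bidder wins and pays the fourth-highest bid.
Bids ranked: 48,500 (#3) > 33,500 (#44) > 31,500 (#52) > 31,000 (#54) > 4,000 (#18)
#3 is highest; pays the fourth-highest bid, $31,000.

#3 pays $31,000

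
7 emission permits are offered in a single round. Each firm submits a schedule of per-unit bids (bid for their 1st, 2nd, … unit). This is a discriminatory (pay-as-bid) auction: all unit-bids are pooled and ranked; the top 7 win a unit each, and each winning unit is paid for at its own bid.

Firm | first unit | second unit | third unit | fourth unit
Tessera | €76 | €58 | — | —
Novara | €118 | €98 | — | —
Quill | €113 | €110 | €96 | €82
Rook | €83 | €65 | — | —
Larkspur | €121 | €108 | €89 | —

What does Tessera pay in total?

Tessera pays €0

Pooled unit-bids ranked (top 7): 121 (Larkspur-1), 118 (Novara-1), 113 (Quill-1), 110 (Quill-2), 108 (Larkspur-2), 98 (Novara-2), 96 (Quill-3)
Next rejected bid: €89 (not a price — pay-as-bid).
Tessera wins no units.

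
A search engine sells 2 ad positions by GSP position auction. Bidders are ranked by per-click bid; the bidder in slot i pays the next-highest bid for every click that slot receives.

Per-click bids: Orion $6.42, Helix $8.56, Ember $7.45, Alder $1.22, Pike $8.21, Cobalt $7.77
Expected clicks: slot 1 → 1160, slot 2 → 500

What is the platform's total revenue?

Sorting advertisers: $8.56 (Helix) > $8.21 (Pike) > $7.77 (Cobalt) > …
Slot 1: Helix pays $8.21 × 1160 = $9523.60
Slot 2: Pike pays $7.77 × 500 = $3885.00
Total = $13408.60

Total revenue: $13408.60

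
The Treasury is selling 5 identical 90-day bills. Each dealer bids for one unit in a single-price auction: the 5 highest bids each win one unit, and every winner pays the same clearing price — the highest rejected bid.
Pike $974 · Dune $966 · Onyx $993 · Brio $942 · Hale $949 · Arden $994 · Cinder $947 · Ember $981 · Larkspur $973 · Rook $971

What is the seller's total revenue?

Total revenue: $4,855

Ordering the bids: 994 (Arden), 993 (Onyx), 981 (Ember), 974 (Pike), 973 (Larkspur), 971 (Rook), 966 (Dune), …
Top 5: Arden, Onyx, Ember, Pike, Larkspur.
Highest unsuccessful bid: $971 → clearing price.
Total revenue = 5 × $971 = $4,855.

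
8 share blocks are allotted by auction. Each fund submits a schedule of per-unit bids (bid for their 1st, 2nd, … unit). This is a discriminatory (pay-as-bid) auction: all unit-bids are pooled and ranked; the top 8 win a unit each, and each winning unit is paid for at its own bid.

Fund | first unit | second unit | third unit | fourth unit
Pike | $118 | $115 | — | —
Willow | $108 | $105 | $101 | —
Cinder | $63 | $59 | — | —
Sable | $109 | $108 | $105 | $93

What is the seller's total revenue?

Total revenue: $869

Pooled unit-bids ranked (top 8): 118 (Pike-1), 115 (Pike-2), 109 (Sable-1), 108 (Willow-1), 108 (Sable-2), 105 (Willow-2), 105 (Sable-3), 101 (Willow-3)
Next rejected bid: $93 (not a price — pay-as-bid).
Each winning unit pays its own bid.
Revenue = 118 + 115 + 109 + 108 + 108 + 105 + 105 + 101 = $869.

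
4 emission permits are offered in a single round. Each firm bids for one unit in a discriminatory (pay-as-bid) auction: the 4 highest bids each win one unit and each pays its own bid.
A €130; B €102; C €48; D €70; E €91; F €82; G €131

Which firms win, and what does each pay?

Sorting: 131 (G), 130 (A), 102 (B), 91 (E), 82 (F), 70 (D), …
Top 4: G, A, B, E.
Each winner pays its own bid: G €131, A €130, B €102, E €91.

G €131, A €130, B €102, E €91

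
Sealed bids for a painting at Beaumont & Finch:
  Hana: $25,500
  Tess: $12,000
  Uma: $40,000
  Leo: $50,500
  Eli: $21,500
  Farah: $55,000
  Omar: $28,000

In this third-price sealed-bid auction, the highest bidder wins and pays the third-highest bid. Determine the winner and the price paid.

Farah pays $40,000

Sorting bids: 55,000 (Farah) > 50,500 (Leo) > 40,000 (Uma) > 28,000 (Omar) > 25,500 (Hana) > 21,500 (Eli) > …
Farah is highest; pays the third-highest bid, $40,000.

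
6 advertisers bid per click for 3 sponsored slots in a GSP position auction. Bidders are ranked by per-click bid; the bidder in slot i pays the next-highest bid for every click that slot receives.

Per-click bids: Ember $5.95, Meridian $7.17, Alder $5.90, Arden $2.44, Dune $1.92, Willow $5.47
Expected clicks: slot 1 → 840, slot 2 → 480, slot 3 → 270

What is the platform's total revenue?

Total revenue: $9306.90

Ranked by bid: $7.17 (Meridian) > $5.95 (Ember) > $5.90 (Alder) > $5.47 (Willow) > …
Slot 1: Meridian pays $5.95 × 840 = $4998.00
Slot 2: Ember pays $5.90 × 480 = $2832.00
Slot 3: Alder pays $5.47 × 270 = $1476.90
Total = $9306.90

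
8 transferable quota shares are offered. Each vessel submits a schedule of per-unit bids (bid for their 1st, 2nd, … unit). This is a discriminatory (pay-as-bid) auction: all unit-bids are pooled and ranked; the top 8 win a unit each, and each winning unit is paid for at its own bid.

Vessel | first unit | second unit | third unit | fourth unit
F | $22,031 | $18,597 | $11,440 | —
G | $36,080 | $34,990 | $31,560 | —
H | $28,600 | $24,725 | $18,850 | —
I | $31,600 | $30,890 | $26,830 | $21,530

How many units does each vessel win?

All unit-bids, highest first — top 8: 36,080 (G-1), 34,990 (G-2), 31,600 (I-1), 31,560 (G-3), 30,890 (I-2), 28,600 (H-1), 26,830 (I-3), 24,725 (H-2)
Next rejected bid: $22,031 (not a price — pay-as-bid).
Allocation: G 3, H 2, I 3.

G 3, H 2, I 3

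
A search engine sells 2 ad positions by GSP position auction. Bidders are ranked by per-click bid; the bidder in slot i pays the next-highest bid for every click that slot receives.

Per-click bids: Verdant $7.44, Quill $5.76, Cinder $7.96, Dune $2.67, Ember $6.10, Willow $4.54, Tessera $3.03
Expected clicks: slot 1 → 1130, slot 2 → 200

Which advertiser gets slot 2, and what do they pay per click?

Sorting advertisers: $7.96 (Cinder) > $7.44 (Verdant) > $6.10 (Ember) > …
Slot 2 goes to the second-ranked bidder, Verdant, who pays the next bid down: $6.10/click.

Verdant; $6.10 per click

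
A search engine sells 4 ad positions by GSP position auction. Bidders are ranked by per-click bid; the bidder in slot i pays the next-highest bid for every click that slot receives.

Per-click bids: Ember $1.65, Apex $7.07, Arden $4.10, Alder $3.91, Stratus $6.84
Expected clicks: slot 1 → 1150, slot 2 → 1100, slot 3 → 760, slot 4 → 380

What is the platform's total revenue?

Sorting advertisers: $7.07 (Apex) > $6.84 (Stratus) > $4.10 (Arden) > $3.91 (Alder) > $1.65 (Ember)
Slot 1: Apex pays $6.84 × 1150 = $7866.00
Slot 2: Stratus pays $4.10 × 1100 = $4510.00
Slot 3: Arden pays $3.91 × 760 = $2971.60
Slot 4: Alder pays $1.65 × 380 = $627.00
Total = $15974.60

Total revenue: $15974.60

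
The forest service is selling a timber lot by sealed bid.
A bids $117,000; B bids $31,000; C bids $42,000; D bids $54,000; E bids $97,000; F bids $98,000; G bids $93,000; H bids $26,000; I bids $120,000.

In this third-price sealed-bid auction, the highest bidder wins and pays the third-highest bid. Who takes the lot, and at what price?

Sorting bids: 120,000 (I) > 117,000 (A) > 98,000 (F) > 97,000 (E) > 93,000 (G) > 54,000 (D) > …
I is highest; pays the third-highest bid, $98,000.

I pays $98,000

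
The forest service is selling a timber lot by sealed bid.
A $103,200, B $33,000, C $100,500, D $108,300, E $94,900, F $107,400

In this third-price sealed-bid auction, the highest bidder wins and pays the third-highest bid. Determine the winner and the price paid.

Third-price sealed-bid auction: the highest bidder wins and pays the third-highest bid.
Bids in order: 108,300 (D) > 107,400 (F) > 103,200 (A) > 100,500 (C) > 94,900 (E) > 33,000 (B)
D is highest; pays the third-highest bid, $103,200.

D pays $103,200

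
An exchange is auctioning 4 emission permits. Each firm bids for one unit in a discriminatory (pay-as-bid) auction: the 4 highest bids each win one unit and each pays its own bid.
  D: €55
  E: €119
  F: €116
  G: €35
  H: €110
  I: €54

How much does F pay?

F pays €116

Bids ranked high→low: 119 (E), 116 (F), 110 (H), 55 (D), 54 (I), 35 (G)
Top 4: E, F, H, D.
F wins → own bid €116.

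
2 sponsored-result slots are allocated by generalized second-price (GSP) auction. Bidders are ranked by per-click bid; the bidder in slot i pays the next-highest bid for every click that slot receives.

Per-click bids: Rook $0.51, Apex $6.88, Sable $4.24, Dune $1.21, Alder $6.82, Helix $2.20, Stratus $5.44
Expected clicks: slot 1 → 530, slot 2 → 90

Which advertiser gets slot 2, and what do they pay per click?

Alder; $5.44 per click

Ranked by bid: $6.88 (Apex) > $6.82 (Alder) > $5.44 (Stratus) > …
Slot 2 goes to the second-ranked bidder, Alder, who pays the next bid down: $5.44/click.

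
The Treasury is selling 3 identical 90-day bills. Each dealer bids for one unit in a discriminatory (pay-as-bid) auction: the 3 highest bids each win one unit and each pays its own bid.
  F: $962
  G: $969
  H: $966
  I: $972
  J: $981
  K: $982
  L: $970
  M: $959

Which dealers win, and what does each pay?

K $982, J $981, I $972

Bids ranked high→low: 982 (K), 981 (J), 972 (I), 970 (L), 969 (G), …
Winners (3 units): K, J, I.
Each winner pays its own bid: K $982, J $981, I $972.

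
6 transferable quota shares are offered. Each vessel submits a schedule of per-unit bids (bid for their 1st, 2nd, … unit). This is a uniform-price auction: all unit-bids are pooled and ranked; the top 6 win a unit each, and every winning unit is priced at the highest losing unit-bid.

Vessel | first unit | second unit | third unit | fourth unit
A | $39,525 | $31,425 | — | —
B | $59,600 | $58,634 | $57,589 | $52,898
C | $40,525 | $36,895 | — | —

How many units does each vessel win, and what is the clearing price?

Pooled unit-bids ranked (top 6): 59,600 (B-1), 58,634 (B-2), 57,589 (B-3), 52,898 (B-4), 40,525 (C-1), 39,525 (A-1)
The (k+1)-th unit-bid is $36,895.
Allocation: A 1, B 4, C 1.

A 1, B 4, C 1; clearing price $36,895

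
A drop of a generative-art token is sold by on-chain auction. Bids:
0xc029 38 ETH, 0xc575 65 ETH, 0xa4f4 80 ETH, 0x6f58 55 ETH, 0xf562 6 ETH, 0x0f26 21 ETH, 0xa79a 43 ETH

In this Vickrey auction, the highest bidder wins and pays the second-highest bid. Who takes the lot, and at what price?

0xa4f4 pays 65 ETH

Bids in order: 80 (0xa4f4) > 65 (0xc575) > 55 (0x6f58) > 43 (0xa79a) > 38 (0xc029) > 21 (0x0f26) > …
Second-price: 0xa4f4 pays 0xc575's bid of 65 ETH.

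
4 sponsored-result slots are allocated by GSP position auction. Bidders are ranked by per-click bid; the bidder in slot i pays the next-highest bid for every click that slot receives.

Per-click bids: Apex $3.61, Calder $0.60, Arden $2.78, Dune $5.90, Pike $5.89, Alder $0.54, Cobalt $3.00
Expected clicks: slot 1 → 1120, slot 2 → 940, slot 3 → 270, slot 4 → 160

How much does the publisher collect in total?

Per-click bids in order: $5.90 (Dune) > $5.89 (Pike) > $3.61 (Apex) > $3.00 (Cobalt) > $2.78 (Arden) > …
Slot 1: Dune pays $5.89 × 1120 = $6596.80
Slot 2: Pike pays $3.61 × 940 = $3393.40
Slot 3: Apex pays $3.00 × 270 = $810.00
Slot 4: Cobalt pays $2.78 × 160 = $444.80
Total = $11245.00

Total revenue: $11245.00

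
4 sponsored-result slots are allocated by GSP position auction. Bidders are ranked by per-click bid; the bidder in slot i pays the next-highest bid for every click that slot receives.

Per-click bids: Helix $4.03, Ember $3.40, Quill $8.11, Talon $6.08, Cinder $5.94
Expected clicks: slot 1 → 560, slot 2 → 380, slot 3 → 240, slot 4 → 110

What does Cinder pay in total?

Ranked by bid: $8.11 (Quill) > $6.08 (Talon) > $5.94 (Cinder) > $4.03 (Helix) > $3.40 (Ember)
Cinder holds slot 3 → pays next bid $4.03 × 240 clicks = $967.20.

Cinder pays $967.20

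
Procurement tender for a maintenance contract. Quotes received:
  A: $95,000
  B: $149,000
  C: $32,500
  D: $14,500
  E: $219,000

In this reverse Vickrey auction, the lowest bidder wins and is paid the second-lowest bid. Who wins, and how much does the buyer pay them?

D is paid $32,500

Rule: the lowest bidder wins and is paid the second-lowest bid.
Sorting bids: 14,500 (D) < 32,500 (C) < 95,000 (A) < 149,000 (B) < 219,000 (E)
D is lowest; is paid the second-lowest bid, $32,500.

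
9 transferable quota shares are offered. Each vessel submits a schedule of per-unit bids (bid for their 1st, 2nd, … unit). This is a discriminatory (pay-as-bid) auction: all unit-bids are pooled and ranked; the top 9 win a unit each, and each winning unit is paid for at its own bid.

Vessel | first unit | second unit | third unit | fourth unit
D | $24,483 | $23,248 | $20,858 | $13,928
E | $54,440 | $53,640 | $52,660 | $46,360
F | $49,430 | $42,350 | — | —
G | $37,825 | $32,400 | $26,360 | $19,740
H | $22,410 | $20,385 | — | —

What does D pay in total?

D pays $0

All unit-bids, highest first — top 9: 54,440 (E-1), 53,640 (E-2), 52,660 (E-3), 49,430 (F-1), 46,360 (E-4), 42,350 (F-2), 37,825 (G-1), 32,400 (G-2), 26,360 (G-3)
Next rejected bid: $24,483 (not a price — pay-as-bid).
D wins no units.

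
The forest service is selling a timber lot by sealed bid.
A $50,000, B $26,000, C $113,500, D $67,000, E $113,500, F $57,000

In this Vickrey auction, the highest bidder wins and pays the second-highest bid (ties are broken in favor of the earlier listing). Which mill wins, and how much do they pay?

Bids ranked: 113,500 (C) > 113,500 (E) > 67,000 (D) > 57,000 (F) > 50,000 (A) > 26,000 (B)
C and E tie at $113,500; tie-break gives it to C.
Second-price: C pays E's bid of $113,500.

C pays $113,500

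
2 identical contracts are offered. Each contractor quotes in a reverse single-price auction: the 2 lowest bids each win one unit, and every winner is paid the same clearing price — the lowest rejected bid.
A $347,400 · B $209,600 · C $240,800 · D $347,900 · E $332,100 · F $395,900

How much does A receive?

A is paid $0

Sorting: 209,600 (B), 240,800 (C), 332,100 (E), 347,400 (A), …
Lowest 2: B, C.
First losing bid is E's $332,100, which sets the uniform price.
A does not win → is paid $0.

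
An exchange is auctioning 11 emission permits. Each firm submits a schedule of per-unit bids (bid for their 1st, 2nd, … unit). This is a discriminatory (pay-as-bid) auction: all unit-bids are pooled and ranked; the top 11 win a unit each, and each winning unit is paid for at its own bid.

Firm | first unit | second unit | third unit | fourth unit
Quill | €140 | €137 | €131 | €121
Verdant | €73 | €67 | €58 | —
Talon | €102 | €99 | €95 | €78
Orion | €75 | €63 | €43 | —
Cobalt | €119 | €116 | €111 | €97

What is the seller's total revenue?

Total revenue: €1,268

Pooled unit-bids ranked (top 11): 140 (Quill-1), 137 (Quill-2), 131 (Quill-3), 121 (Quill-4), 119 (Cobalt-1), 116 (Cobalt-2), 111 (Cobalt-3), 102 (Talon-1), 99 (Talon-2), 97 (Cobalt-4), 95 (Talon-3)
Next rejected bid: €78 (not a price — pay-as-bid).
Each winning unit pays its own bid.
Revenue = 140 + 137 + 131 + 121 + 119 + 116 + 111 + 102 + 99 + 97 + 95 = €1,268.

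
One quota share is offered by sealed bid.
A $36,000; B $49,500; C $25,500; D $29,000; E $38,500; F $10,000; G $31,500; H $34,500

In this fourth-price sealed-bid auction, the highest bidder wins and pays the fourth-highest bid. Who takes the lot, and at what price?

B pays $34,500

Bids in order: 49,500 (B) > 38,500 (E) > 36,000 (A) > 34,500 (H) > 31,500 (G) > 29,000 (D) > …
B wins; payment is bid #4 in the ranking = $34,500.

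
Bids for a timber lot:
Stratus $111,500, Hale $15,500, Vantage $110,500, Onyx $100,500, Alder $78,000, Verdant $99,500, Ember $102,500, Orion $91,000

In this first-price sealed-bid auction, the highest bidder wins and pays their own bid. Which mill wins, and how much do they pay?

Stratus pays $111,500

Bids ranked: 111,500 (Stratus) > 110,500 (Vantage) > 102,500 (Ember) > 100,500 (Onyx) > 99,500 (Verdant) > 91,000 (Orion) > …
Stratus is highest → pays own bid, $111,500.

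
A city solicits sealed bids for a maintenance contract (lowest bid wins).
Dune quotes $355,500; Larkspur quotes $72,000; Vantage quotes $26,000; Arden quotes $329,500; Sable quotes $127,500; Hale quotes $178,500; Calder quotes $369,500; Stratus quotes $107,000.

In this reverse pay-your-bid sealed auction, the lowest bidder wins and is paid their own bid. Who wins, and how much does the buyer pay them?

Vantage is paid $26,000

Bids ranked: 26,000 (Vantage) < 72,000 (Larkspur) < 107,000 (Stratus) < 127,500 (Sable) < 178,500 (Hale) < 329,500 (Arden) < …
First-price: Vantage is paid what they bid, $26,000.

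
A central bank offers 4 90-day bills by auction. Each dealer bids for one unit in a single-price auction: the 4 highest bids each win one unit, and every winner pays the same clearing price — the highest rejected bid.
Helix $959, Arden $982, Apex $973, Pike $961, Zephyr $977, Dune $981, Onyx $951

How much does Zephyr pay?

Ordering the bids: 982 (Arden), 981 (Dune), 977 (Zephyr), 973 (Apex), 961 (Pike), 959 (Helix), …
The 4 highest are Arden, Dune, Zephyr, Apex.
First losing bid is Pike's $961, which sets the uniform price.
Zephyr wins → pays $961.

Zephyr pays $961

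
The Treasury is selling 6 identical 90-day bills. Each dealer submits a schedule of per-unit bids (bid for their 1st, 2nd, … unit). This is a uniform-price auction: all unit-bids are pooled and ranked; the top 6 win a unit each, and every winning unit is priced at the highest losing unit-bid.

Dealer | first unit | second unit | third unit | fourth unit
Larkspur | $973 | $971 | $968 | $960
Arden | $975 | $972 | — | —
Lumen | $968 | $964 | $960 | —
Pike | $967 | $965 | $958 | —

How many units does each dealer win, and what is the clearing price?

Merging the schedules and taking the best 6: 975 (Arden-1), 973 (Larkspur-1), 972 (Arden-2), 971 (Larkspur-2), 968 (Larkspur-3), 968 (Lumen-1)
The (k+1)-th unit-bid is $967.
Allocation: Arden 2, Larkspur 3, Lumen 1.

Arden 2, Larkspur 3, Lumen 1; clearing price $967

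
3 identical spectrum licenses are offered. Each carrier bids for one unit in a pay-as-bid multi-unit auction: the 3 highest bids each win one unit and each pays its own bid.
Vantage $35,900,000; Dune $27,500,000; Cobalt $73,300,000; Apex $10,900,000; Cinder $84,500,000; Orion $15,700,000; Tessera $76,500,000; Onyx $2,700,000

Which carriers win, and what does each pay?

Ordering the bids: 84,500,000 (Cinder), 76,500,000 (Tessera), 73,300,000 (Cobalt), 35,900,000 (Vantage), 27,500,000 (Dune), …
Top 3: Cinder, Tessera, Cobalt.
Each winner pays its own bid: Cinder $84,500,000, Tessera $76,500,000, Cobalt $73,300,000.

Cinder $84,500,000, Tessera $76,500,000, Cobalt $73,300,000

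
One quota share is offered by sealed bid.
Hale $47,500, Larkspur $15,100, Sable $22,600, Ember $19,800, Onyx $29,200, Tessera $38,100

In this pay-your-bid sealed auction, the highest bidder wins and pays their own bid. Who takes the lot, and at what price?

Hale pays $47,500

Bids ranked: 47,500 (Hale) > 38,100 (Tessera) > 29,200 (Onyx) > 22,600 (Sable) > 19,800 (Ember) > 15,100 (Larkspur)
Hale has the highest bid and pays exactly that: $47,500.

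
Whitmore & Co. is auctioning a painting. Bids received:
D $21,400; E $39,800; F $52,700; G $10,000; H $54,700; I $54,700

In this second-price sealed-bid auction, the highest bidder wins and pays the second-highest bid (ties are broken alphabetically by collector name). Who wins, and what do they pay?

Sorting bids: 54,700 (H) > 54,700 (I) > 52,700 (F) > 39,800 (E) > 21,400 (D) > 10,000 (G)
H and I tie at $54,700; tie-break gives it to H.
Second-price: H pays I's bid of $54,700.

H pays $54,700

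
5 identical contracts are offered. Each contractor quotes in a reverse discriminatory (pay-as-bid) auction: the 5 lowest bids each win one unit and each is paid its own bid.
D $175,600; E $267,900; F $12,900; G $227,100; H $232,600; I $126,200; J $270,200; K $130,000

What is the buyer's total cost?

Bids ranked low→high: 12,900 (F), 126,200 (I), 130,000 (K), 175,600 (D), 227,100 (G), 232,600 (H), 267,900 (E), …
Lowest 5: F, I, K, D, G.
Total cost = 12,900 + 126,200 + 130,000 + 175,600 + 227,100 = $671,800.

Total cost: $671,800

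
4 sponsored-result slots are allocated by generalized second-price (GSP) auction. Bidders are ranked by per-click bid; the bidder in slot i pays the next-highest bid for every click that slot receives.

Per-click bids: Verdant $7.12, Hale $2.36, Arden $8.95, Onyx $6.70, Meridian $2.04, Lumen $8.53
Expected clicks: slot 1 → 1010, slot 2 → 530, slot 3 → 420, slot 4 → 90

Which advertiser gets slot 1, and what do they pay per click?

Arden; $8.53 per click

Ranked by bid: $8.95 (Arden) > $8.53 (Lumen) > $7.12 (Verdant) > $6.70 (Onyx) > $2.36 (Hale) > …
Slot 1 goes to the first-ranked bidder, Arden, who pays the next bid down: $8.53/click.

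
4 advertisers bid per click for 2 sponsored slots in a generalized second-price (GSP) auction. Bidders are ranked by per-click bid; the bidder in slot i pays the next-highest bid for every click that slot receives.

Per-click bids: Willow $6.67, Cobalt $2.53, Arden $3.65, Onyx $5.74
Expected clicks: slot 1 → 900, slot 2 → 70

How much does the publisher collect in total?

Sorting advertisers: $6.67 (Willow) > $5.74 (Onyx) > $3.65 (Arden) > …
Slot 1: Willow pays $5.74 × 900 = $5166.00
Slot 2: Onyx pays $3.65 × 70 = $255.50
Total = $5421.50

Total revenue: $5421.50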